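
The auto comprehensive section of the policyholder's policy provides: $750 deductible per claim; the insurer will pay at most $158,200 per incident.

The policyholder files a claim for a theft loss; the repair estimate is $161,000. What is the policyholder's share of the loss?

Subtract the deductible: $161,000 − $750 = $160,250.
Since $160,250 > $158,200, the payout is capped at $158,200.
Out of pocket: $161,000 − $158,200 = $2,800.

$2,800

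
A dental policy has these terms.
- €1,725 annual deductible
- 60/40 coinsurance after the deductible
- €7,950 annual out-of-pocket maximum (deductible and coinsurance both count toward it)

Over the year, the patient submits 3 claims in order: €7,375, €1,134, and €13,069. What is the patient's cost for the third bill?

€3,511.40

#1 (€7,375): deductible takes €1,725, €5,650 remains; coinsurance €5,650 × 40% = €2,260. Cost to patient: €3,985. OOP to date €3,985.
#2 (€1,134): deductible already satisfied, so patient's share is 40% × €1,134 = €453.60. Cost to patient: €453.60. OOP to date €4,438.60.
#3 (€13,069): 40% coinsurance on €13,069 = €5,227.60. OOP would hit €9,666.20 > €7,950, so the cap limits the patient to €7,950 − €4,438.60 = €3,511.40.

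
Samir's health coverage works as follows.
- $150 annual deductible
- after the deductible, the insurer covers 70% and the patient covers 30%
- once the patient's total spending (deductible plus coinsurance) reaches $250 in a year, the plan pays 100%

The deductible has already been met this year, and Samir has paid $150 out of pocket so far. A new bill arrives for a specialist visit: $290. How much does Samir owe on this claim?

$87

The deductible is already satisfied, so the full bill goes to coinsurance.
Coinsurance: $290 × 30% = $87.
Cumulative spending $150 + $87 = $237 stays under the $250 maximum.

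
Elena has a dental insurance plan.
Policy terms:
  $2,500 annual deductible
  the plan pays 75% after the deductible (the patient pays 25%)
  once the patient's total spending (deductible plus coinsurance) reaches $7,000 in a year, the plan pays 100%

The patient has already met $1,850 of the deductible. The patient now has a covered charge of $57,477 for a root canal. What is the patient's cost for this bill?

$5,150

$1,850 of the $2,500 deductible is already met, leaving $650.
That leaves $57,477 − $650 = $56,827 for coinsurance.
25% of $56,827 = $14,206.75 falls to the patient.
Patient responsibility before any cap: $650 + $14,206.75 = $14,856.75.
Adding $14,856.75 to the $1,850 already spent would give $16,706.75, which exceeds the $7,000 cap; the patient pays just $7,000 − $1,850 = $5,150.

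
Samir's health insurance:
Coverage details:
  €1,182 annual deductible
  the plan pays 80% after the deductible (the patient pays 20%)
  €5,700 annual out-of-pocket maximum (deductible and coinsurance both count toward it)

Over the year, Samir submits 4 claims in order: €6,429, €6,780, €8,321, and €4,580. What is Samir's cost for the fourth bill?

Claim 1 (€6,429): deductible takes €1,182, €5,247 remains; 20% of €5,247 = €1,049.40. Patient owes €2,231.40 (running OOP €2,231.40).
Claim 2 (€6,780): deductible already satisfied, so patient's share is 20% × €6,780 = €1,356. Patient pays €1,356; OOP now €3,587.40.
Claim 3 (€8,321): deductible met; 20% of €8,321 = €1,664.20. Patient pays €1,664.20; OOP now €5,251.60.
Claim 4 (€4,580): 20% coinsurance on €4,580 = €916. That would push OOP to €6,167.60, over the €5,700 cap, so patient pays €5,700 − €5,251.60 = €448.40.

€448.40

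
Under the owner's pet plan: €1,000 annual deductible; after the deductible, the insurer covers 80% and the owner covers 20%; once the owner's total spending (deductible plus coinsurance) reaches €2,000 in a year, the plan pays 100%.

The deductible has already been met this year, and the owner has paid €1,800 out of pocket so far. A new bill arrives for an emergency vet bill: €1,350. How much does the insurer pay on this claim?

€1,150

The deductible is already satisfied, so the full bill goes to coinsurance.
Owner's 20% share of €1,350 is €270.
Adding €270 to the €1,800 already spent would give €2,070, which exceeds the €2,000 cap; the owner pays just €2,000 − €1,800 = €200.
The plan picks up €1,350 − €200 = €1,150.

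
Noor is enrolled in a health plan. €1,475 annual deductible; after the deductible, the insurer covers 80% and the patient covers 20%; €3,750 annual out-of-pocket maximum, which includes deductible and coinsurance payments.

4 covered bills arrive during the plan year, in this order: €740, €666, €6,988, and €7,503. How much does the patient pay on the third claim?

Bill 1, €740: fully absorbed by the deductible. Cost to patient: €740. OOP to date €740.
Bill 2, €666: entire amount goes to the deductible. Patient owes €666 (running OOP €1,406).
Bill 3, €6,988: €69 finishes the deductible; €6,919 goes to coinsurance; 20% of €6,919 = €1,383.80. Cost to patient: €1,452.80. OOP to date €2,858.80.

€1,452.80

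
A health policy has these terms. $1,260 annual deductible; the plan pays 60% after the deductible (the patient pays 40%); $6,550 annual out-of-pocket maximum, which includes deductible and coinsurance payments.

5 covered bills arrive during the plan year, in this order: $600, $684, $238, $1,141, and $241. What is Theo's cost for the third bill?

Bill 1, $600: all of it applies to the deductible. Cost to patient: $600. OOP to date $600.
Bill 2, $684: deductible takes $660, $24 remains; 40% of $24 = $9.60. Patient pays $669.60; OOP now $1,269.60.
Bill 3, $238: deductible already satisfied, so patient's share is 40% × $238 = $95.20. Patient pays $95.20; OOP now $1,364.80.

$95.20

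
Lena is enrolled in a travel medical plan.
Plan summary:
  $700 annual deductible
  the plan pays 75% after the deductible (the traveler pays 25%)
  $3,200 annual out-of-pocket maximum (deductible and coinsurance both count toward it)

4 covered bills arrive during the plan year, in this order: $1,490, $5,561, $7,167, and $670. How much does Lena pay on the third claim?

$912.25

Claim 1 — $1,490: $700 finishes the deductible; $790 goes to coinsurance; 25% of $790 = $197.50. Cost to traveler: $897.50. OOP to date $897.50.
Claim 2 — $5,561: deductible already satisfied, so traveler's share is 25% × $5,561 = $1,390.25. Traveler pays $1,390.25; OOP now $2,287.75.
Claim 3 — $7,167: deductible already satisfied, so traveler's share is 25% × $7,167 = $1,791.75. OOP would hit $4,079.50 > $3,200, so the cap limits the traveler to $3,200 − $2,287.75 = $912.25.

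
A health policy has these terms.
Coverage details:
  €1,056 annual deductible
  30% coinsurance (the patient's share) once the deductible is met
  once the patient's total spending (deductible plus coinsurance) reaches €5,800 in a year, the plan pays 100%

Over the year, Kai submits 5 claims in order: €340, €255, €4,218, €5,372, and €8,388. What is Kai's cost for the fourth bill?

€1,611.60

Claim 1 (€340): all of it applies to the deductible. Patient pays €340; OOP now €340.
Claim 2 (€255): all of it applies to the deductible. Cost to patient: €255. OOP to date €595.
Claim 3 (€4,218): €461 to deductible, leaving €3,757; patient's 30% is €1,127.10. Patient pays €1,588.10; OOP now €2,183.10.
Claim 4 (€5,372): deductible met; 30% of €5,372 = €1,611.60. Cost to patient: €1,611.60. OOP to date €3,794.70.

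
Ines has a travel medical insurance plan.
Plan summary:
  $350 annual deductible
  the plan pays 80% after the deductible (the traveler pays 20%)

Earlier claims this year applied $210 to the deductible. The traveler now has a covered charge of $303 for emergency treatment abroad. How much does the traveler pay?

$172.60

Deductible still to meet: $350 − $210 = $140.
That leaves $303 − $140 = $163 for coinsurance.
Traveler's 20% share of $163 is $32.60.
That puts the traveler's cost at $140 + $32.60 = $172.60.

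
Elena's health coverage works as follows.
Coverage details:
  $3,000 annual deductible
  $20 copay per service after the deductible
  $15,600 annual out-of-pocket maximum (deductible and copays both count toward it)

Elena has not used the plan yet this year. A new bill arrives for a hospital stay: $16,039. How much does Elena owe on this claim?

Nothing has been paid toward the $3,000 deductible, so the first $3,000 of this charge is applied there.
After the $3,000 deductible portion, $16,039 − $3,000 = $13,039 is subject to the copay.
Copay on this service: $20.
That puts the patient's cost at $3,000 + $20 = $3,020 before any cap.
Year-to-date out-of-pocket becomes $0 + $3,020 = $3,020, still under the $15,600 maximum, so no cap applies.

$3,020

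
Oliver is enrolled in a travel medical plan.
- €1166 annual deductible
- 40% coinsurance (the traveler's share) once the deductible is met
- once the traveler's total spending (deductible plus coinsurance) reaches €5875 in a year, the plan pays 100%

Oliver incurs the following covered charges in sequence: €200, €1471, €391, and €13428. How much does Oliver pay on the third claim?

Bill 1, €200: fully absorbed by the deductible. Traveler owes €200 (running OOP €200).
Bill 2, €1471: deductible takes €966, €505 remains; coinsurance €505 × 40% = €202. Traveler owes €1168 (running OOP €1368).
Bill 3, €391: deductible already satisfied, so traveler's share is 40% × €391 = €156.40. Traveler pays €156.40; OOP now €1524.40.

€156.40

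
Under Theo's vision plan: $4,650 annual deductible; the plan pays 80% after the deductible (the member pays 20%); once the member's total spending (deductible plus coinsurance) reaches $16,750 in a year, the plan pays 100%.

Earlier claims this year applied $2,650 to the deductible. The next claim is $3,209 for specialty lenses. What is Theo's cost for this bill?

$2,241.80

Deductible still to meet: $4,650 − $2,650 = $2,000.
The remaining $1,209 (= $3,209 − $2,000) moves to coinsurance.
20% of $1,209 = $241.80 falls to the member.
Member responsibility before any cap: $2,000 + $241.80 = $2,241.80.
Total out-of-pocket so far would be $2,650 + $2,241.80 = $4,891.80, below the $16,750 cap — no reduction.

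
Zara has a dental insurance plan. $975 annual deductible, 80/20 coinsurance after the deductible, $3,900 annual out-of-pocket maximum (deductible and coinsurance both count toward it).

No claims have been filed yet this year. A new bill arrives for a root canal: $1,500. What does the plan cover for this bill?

The full $975 deductible is still open; $975 of this bill applies to it.
The remaining $525 (= $1,500 − $975) moves to coinsurance.
Patient's 20% share of $525 is $105.
So the patient owes $975 + $105 = $1,080 before any cap.
Year-to-date out-of-pocket becomes $0 + $1,080 = $1,080, still under the $3,900 maximum, so no cap applies.
The plan picks up $1,500 − $1,080 = $420.

$420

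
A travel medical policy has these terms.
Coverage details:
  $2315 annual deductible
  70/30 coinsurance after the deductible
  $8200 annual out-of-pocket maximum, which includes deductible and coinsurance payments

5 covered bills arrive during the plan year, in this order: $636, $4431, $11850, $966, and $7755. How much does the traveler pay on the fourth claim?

Bill 1, $636: fully absorbed by the deductible. Traveler owes $636 (running OOP $636).
Bill 2, $4431: $1679 finishes the deductible; $2752 goes to coinsurance; 30% of $2752 = $825.60. Cost to traveler: $2504.60. OOP to date $3140.60.
Bill 3, $11850: 30% coinsurance on $11850 = $3555. Traveler owes $3555 (running OOP $6695.60).
Bill 4, $966: deductible met; 30% of $966 = $289.80. Traveler owes $289.80 (running OOP $6985.40).

$289.80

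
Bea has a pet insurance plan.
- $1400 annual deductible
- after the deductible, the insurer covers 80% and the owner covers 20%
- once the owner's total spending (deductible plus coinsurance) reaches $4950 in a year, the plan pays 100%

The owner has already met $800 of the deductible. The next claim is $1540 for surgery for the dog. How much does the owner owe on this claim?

$800 of the $1400 deductible is already met, leaving $600.
That leaves $1540 − $600 = $940 for coinsurance.
Owner's 20% share of $940 is $188.
That puts the owner's cost at $600 + $188 = $788 before any cap.
Cumulative spending $800 + $788 = $1588 stays under the $4950 maximum.

$788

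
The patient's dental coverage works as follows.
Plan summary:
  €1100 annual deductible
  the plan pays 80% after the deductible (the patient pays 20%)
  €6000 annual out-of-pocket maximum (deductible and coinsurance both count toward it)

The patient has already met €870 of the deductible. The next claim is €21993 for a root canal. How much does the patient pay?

Deductible still to meet: €1100 − €870 = €230.
The remaining €21763 (= €21993 − €230) moves to coinsurance.
20% of €21763 = €4352.60 falls to the patient.
That puts the patient's cost at €230 + €4352.60 = €4582.60 before any cap.
Cumulative spending €870 + €4582.60 = €5452.60 stays under the €6000 maximum.

€4582.60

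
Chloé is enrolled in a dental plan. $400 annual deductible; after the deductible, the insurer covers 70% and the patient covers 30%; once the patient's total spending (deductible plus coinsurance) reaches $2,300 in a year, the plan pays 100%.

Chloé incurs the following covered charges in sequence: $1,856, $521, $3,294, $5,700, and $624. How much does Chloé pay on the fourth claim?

$318.70

Bill 1, $1,856: $400 finishes the deductible; $1,456 goes to coinsurance; 30% of $1,456 = $436.80. Patient owes $836.80 (running OOP $836.80).
Bill 2, $521: deductible met; 30% of $521 = $156.30. Cost to patient: $156.30. OOP to date $993.10.
Bill 3, $3,294: deductible already satisfied, so patient's share is 30% × $3,294 = $988.20. Patient owes $988.20 (running OOP $1,981.30).
Bill 4, $5,700: deductible met; 30% of $5,700 = $1,710. OOP would hit $3,691.30 > $2,300, so the cap limits the patient to $2,300 − $1,981.30 = $318.70.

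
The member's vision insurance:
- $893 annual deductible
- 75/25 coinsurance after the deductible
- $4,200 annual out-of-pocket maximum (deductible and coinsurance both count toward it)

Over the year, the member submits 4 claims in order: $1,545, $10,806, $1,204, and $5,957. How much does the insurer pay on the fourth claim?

$5,815.50

Claim 1 ($1,545): $893 to deductible, leaving $652; 25% of $652 = $163. Member owes $1,056 (running OOP $1,056). Plan pays $1,545 − $1,056 = $489.
Claim 2 ($10,806): 25% coinsurance on $10,806 = $2,701.50. Member owes $2,701.50 (running OOP $3,757.50). Plan pays $10,806 − $2,701.50 = $8,104.50.
Claim 3 ($1,204): deductible met; 25% of $1,204 = $301. Member owes $301 (running OOP $4,058.50). Insurer: $1,204 − $301 = $903.
Claim 4 ($5,957): 25% coinsurance on $5,957 = $1,489.25. OOP would hit $5,547.75 > $4,200, so the cap limits the member to $4,200 − $4,058.50 = $141.50. Insurer: $5,957 − $141.50 = $5,815.50.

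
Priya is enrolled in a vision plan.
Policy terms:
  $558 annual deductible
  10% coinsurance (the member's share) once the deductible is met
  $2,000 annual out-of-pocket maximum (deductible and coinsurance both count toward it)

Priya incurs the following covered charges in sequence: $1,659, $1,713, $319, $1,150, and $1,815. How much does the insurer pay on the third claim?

Bill 1, $1,659: $558 finishes the deductible; $1,101 goes to coinsurance; coinsurance $1,101 × 10% = $110.10. Cost to member: $668.10. OOP to date $668.10. Insurer: $1,659 − $668.10 = $990.90.
Bill 2, $1,713: 10% coinsurance on $1,713 = $171.30. Cost to member: $171.30. OOP to date $839.40. Plan pays $1,713 − $171.30 = $1,541.70.
Bill 3, $319: deductible met; 10% of $319 = $31.90. Member pays $31.90; OOP now $871.30. Plan pays $319 − $31.90 = $287.10.

$287.10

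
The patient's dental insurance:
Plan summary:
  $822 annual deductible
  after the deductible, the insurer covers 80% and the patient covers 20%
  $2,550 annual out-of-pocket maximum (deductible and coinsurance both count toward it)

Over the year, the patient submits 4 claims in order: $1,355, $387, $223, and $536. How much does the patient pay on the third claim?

#1 ($1,355): $822 to deductible, leaving $533; 20% of $533 = $106.60. Patient pays $928.60; OOP now $928.60.
#2 ($387): deductible already satisfied, so patient's share is 20% × $387 = $77.40. Patient owes $77.40 (running OOP $1,006).
#3 ($223): 20% coinsurance on $223 = $44.60. Patient pays $44.60; OOP now $1,050.60.

$44.60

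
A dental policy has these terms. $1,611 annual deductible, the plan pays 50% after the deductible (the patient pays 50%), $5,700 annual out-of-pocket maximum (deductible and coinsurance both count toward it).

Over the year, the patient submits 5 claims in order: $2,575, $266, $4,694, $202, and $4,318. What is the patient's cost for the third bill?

Claim 1 — $2,575: $1,611 finishes the deductible; $964 goes to coinsurance; 50% of $964 = $482. Cost to patient: $2,093. OOP to date $2,093.
Claim 2 — $266: 50% coinsurance on $266 = $133. Patient pays $133; OOP now $2,226.
Claim 3 — $4,694: 50% coinsurance on $4,694 = $2,347. Patient owes $2,347 (running OOP $4,573).

$2,347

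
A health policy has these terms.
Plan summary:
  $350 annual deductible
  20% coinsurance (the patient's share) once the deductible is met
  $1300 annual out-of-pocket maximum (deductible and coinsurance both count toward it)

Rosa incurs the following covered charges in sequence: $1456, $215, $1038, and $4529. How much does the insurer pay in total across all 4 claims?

$5938

Claim 1 ($1456): deductible takes $350, $1106 remains; patient's 20% is $221.20. Patient pays $571.20; OOP now $571.20. Insurer: $1456 − $571.20 = $884.80.
Claim 2 ($215): deductible already satisfied, so patient's share is 20% × $215 = $43. Patient pays $43; OOP now $614.20. Insurer: $215 − $43 = $172.
Claim 3 ($1038): deductible already satisfied, so patient's share is 20% × $1038 = $207.60. Patient owes $207.60 (running OOP $821.80). Insurer: $1038 − $207.60 = $830.40.
Claim 4 ($4529): deductible met; 20% of $4529 = $905.80. Adding that to $821.80 gives $1727.60, past the $1300 cap; patient pays only $1300 − $821.80 = $478.20. Insurer: $4529 − $478.20 = $4050.80.
Insurer total: $884.80 + $172 + $830.40 + $4050.80 = $5938.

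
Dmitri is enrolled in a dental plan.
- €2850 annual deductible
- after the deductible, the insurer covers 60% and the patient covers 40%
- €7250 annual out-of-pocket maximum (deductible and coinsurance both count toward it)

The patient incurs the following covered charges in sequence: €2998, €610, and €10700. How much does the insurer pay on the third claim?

€6603.20

Claim 1 — €2998: €2850 to deductible, leaving €148; patient's 40% is €59.20. Cost to patient: €2909.20. OOP to date €2909.20. Insurer: €2998 − €2909.20 = €88.80.
Claim 2 — €610: deductible met; 40% of €610 = €244. Patient owes €244 (running OOP €3153.20). Insurer: €610 − €244 = €366.
Claim 3 — €10700: 40% coinsurance on €10700 = €4280. Adding that to €3153.20 gives €7433.20, past the €7250 cap; patient pays only €7250 − €3153.20 = €4096.80. Insurer: €10700 − €4096.80 = €6603.20.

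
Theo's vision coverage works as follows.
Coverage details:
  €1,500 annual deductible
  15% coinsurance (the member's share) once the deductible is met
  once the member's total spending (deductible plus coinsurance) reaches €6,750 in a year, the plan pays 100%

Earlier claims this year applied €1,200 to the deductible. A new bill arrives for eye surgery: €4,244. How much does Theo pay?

€891.60

Deductible still to meet: €1,500 − €1,200 = €300.
That leaves €4,244 − €300 = €3,944 for coinsurance.
Member's 15% share of €3,944 is €591.60.
So the member owes €300 + €591.60 = €891.60 before any cap.
Year-to-date out-of-pocket becomes €1,200 + €891.60 = €2,091.60, still under the €6,750 maximum, so no cap applies.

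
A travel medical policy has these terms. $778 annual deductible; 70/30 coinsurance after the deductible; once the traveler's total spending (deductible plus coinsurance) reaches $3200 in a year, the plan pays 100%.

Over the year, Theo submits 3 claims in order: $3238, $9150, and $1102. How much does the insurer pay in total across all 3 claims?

$10290

Bill 1, $3238: $778 to deductible, leaving $2460; traveler's 30% is $738. Cost to traveler: $1516. OOP to date $1516. Insurer: $3238 − $1516 = $1722.
Bill 2, $9150: 30% coinsurance on $9150 = $2745. OOP would hit $4261 > $3200, so the cap limits the traveler to $3200 − $1516 = $1684. Insurer: $9150 − $1684 = $7466.
Bill 3, $1102: 30% coinsurance on $1102 = $330.60. OOP would hit $3530.60 > $3200, so the cap limits the traveler to $3200 − $3200 = $0. Insurer: $1102 − $0 = $1102.
Insurer total = bills − traveler's total = $13490 − $3200 = $10290.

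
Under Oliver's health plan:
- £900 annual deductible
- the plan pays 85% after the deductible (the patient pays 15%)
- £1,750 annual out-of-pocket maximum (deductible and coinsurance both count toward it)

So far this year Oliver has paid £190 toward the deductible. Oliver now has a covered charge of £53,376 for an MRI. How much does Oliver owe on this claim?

£1,560

Deductible still to meet: £900 − £190 = £710.
The remaining £52,666 (= £53,376 − £710) moves to coinsurance.
15% of £52,666 = £7,899.90 falls to the patient.
That puts the patient's cost at £710 + £7,899.90 = £8,609.90 before any cap.
Year-to-date out-of-pocket would reach £190 + £8,609.90 = £8,799.90, above the £1,750 maximum, so the patient pays only £1,750 − £190 = £1,560.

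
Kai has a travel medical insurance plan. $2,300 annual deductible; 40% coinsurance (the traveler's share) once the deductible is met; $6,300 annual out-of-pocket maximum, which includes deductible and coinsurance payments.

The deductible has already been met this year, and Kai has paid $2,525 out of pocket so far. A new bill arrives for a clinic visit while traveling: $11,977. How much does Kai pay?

The deductible is already satisfied, so the full bill goes to coinsurance.
Coinsurance: $11,977 × 40% = $4,790.80.
That would bring total out-of-pocket to $7,315.80, past the $6,300 cap. The traveler is capped at $6,300 − $2,525 = $3,775 on this claim.

$3,775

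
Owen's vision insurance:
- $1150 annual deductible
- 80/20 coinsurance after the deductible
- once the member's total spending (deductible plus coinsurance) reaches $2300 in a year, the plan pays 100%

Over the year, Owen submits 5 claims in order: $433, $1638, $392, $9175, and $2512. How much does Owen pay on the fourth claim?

Claim 1 ($433): entire amount goes to the deductible. Member pays $433; OOP now $433.
Claim 2 ($1638): deductible takes $717, $921 remains; coinsurance $921 × 20% = $184.20. Member pays $901.20; OOP now $1334.20.
Claim 3 ($392): deductible met; 20% of $392 = $78.40. Member owes $78.40 (running OOP $1412.60).
Claim 4 ($9175): 20% coinsurance on $9175 = $1835. OOP would hit $3247.60 > $2300, so the cap limits the member to $2300 − $1412.60 = $887.40.

$887.40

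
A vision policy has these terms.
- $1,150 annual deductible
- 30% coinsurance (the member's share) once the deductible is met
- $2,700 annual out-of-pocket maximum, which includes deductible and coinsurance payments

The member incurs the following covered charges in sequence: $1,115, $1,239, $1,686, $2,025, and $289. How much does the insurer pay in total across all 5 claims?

Claim 1 ($1,115): fully absorbed by the deductible. Member pays $1,115; OOP now $1,115. Insurer: $1,115 − $1,115 = $0.
Claim 2 ($1,239): deductible takes $35, $1,204 remains; coinsurance $1,204 × 30% = $361.20. Member pays $396.20; OOP now $1,511.20. Plan pays $1,239 − $396.20 = $842.80.
Claim 3 ($1,686): deductible met; 30% of $1,686 = $505.80. Member owes $505.80 (running OOP $2,017). Insurer: $1,686 − $505.80 = $1,180.20.
Claim 4 ($2,025): deductible met; 30% of $2,025 = $607.50. Member owes $607.50 (running OOP $2,624.50). Insurer: $2,025 − $607.50 = $1,417.50.
Claim 5 ($289): deductible met; 30% of $289 = $86.70. OOP would hit $2,711.20 > $2,700, so the cap limits the member to $2,700 − $2,624.50 = $75.50. Insurer: $289 − $75.50 = $213.50.
Insurer total = bills − member's total = $6,354 − $2,700 = $3,654.

$3,654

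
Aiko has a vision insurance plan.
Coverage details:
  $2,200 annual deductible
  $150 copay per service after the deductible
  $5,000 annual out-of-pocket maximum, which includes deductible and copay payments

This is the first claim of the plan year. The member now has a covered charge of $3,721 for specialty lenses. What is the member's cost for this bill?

Deductible not yet touched, so the first $2,200 of the bill goes to the deductible.
That leaves $3,721 − $2,200 = $1,521 for the copay.
Copay on this service: $150.
So the member owes $2,200 + $150 = $2,350 before any cap.
Year-to-date out-of-pocket becomes $0 + $2,350 = $2,350, still under the $5,000 maximum, so no cap applies.

$2,350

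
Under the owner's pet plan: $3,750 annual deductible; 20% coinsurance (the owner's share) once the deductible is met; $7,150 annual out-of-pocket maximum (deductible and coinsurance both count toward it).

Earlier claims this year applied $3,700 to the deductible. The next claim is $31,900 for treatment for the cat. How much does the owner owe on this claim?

$3,450

Remaining deductible: $3,750 − $3,700 = $50.
The remaining $31,850 (= $31,900 − $50) moves to coinsurance.
Coinsurance: $31,850 × 20% = $6,370.
That puts the owner's cost at $50 + $6,370 = $6,420 before any cap.
Adding $6,420 to the $3,700 already spent would give $10,120, which exceeds the $7,150 cap; the owner pays just $7,150 − $3,700 = $3,450.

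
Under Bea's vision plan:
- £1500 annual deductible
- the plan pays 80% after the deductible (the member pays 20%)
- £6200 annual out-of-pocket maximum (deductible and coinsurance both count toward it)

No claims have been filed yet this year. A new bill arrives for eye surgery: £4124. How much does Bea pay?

The full £1500 deductible is still open; £1500 of this bill applies to it.
The remaining £2624 (= £4124 − £1500) moves to coinsurance.
20% of £2624 = £524.80 falls to the member.
So the member owes £1500 + £524.80 = £2024.80 before any cap.
Year-to-date out-of-pocket becomes £0 + £2024.80 = £2024.80, still under the £6200 maximum, so no cap applies.

£2024.80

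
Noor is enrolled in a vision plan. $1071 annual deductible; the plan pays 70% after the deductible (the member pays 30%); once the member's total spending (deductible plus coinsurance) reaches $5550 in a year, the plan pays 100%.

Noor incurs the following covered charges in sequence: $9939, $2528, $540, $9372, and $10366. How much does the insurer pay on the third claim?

$378

Claim 1 — $9939: deductible takes $1071, $8868 remains; coinsurance $8868 × 30% = $2660.40. Member owes $3731.40 (running OOP $3731.40). Plan pays $9939 − $3731.40 = $6207.60.
Claim 2 — $2528: deductible already satisfied, so member's share is 30% × $2528 = $758.40. Member owes $758.40 (running OOP $4489.80). Insurer: $2528 − $758.40 = $1769.60.
Claim 3 — $540: deductible already satisfied, so member's share is 30% × $540 = $162. Cost to member: $162. OOP to date $4651.80. Insurer: $540 − $162 = $378.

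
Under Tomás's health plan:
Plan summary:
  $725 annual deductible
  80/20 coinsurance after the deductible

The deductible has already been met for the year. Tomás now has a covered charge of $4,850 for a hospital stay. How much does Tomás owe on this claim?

With the deductible met, the entire $4,850 is subject to coinsurance.
20% of $4,850 = $970 falls to the patient.

$970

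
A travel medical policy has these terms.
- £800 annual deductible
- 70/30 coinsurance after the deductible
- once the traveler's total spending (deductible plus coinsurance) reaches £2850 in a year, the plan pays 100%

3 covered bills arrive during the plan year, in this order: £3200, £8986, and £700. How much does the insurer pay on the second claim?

£7656

Claim 1 — £3200: £800 finishes the deductible; £2400 goes to coinsurance; traveler's 30% is £720. Traveler owes £1520 (running OOP £1520). Insurer: £3200 − £1520 = £1680.
Claim 2 — £8986: deductible met; 30% of £8986 = £2695.80. Adding that to £1520 gives £4215.80, past the £2850 cap; traveler pays only £2850 − £1520 = £1330. Insurer: £8986 − £1330 = £7656.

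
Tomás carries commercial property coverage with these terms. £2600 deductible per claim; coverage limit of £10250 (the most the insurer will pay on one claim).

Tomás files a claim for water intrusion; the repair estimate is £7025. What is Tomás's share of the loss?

£2600

After the deductible, £7025 − £2600 = £4425 remains.
£4425 ≤ £10250, so the limit doesn't bind; insurer pays £4425.
Out of pocket: £7025 − £4425 = £2600.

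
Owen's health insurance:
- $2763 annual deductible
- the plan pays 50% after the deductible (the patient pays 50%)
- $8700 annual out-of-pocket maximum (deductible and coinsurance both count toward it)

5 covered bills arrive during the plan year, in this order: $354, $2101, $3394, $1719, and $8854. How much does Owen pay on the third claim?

$1851

Claim 1 ($354): fully absorbed by the deductible. Patient owes $354 (running OOP $354).
Claim 2 ($2101): entire amount goes to the deductible. Patient pays $2101; OOP now $2455.
Claim 3 ($3394): deductible takes $308, $3086 remains; 50% of $3086 = $1543. Patient owes $1851 (running OOP $4306).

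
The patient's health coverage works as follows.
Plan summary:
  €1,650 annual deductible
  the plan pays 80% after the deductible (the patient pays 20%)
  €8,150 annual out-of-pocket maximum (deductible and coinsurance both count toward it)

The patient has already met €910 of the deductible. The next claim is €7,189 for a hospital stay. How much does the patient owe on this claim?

Remaining deductible: €1,650 − €910 = €740.
The remaining €6,449 (= €7,189 − €740) moves to coinsurance.
Coinsurance: €6,449 × 20% = €1,289.80.
That puts the patient's cost at €740 + €1,289.80 = €2,029.80 before any cap.
Year-to-date out-of-pocket becomes €910 + €2,029.80 = €2,939.80, still under the €8,150 maximum, so no cap applies.

€2,029.80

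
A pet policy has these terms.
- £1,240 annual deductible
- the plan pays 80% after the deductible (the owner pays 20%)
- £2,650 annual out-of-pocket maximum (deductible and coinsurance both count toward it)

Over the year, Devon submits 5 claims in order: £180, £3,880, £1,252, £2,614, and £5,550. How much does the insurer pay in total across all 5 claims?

Claim 1 (£180): all of it applies to the deductible. Cost to owner: £180. OOP to date £180. Plan pays £180 − £180 = £0.
Claim 2 (£3,880): £1,060 to deductible, leaving £2,820; 20% of £2,820 = £564. Owner owes £1,624 (running OOP £1,804). Plan pays £3,880 − £1,624 = £2,256.
Claim 3 (£1,252): deductible met; 20% of £1,252 = £250.40. Owner owes £250.40 (running OOP £2,054.40). Plan pays £1,252 − £250.40 = £1,001.60.
Claim 4 (£2,614): 20% coinsurance on £2,614 = £522.80. Owner owes £522.80 (running OOP £2,577.20). Plan pays £2,614 − £522.80 = £2,091.20.
Claim 5 (£5,550): deductible met; 20% of £5,550 = £1,110. That would push OOP to £3,687.20, over the £2,650 cap, so owner pays £2,650 − £2,577.20 = £72.80. Insurer: £5,550 − £72.80 = £5,477.20.
Insurer total: £0 + £2,256 + £1,001.60 + £2,091.20 + £5,477.20 = £10,826.

£10,826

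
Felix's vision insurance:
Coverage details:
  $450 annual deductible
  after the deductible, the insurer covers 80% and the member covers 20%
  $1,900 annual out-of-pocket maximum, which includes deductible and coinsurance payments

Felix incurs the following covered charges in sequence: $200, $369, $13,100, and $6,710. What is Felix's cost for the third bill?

Claim 1 — $200: fully absorbed by the deductible. Member owes $200 (running OOP $200).
Claim 2 — $369: $250 to deductible, leaving $119; member's 20% is $23.80. Member owes $273.80 (running OOP $473.80).
Claim 3 — $13,100: 20% coinsurance on $13,100 = $2,620. Adding that to $473.80 gives $3,093.80, past the $1,900 cap; member pays only $1,900 − $473.80 = $1,426.20.

$1,426.20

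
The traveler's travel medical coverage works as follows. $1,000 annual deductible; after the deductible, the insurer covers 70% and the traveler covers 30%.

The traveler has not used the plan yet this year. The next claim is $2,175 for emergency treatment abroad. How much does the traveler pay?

$1,352.50

Nothing has been paid toward the $1,000 deductible, so the first $1,000 of this charge is applied there.
The remaining $1,175 (= $2,175 − $1,000) moves to coinsurance.
Coinsurance: $1,175 × 30% = $352.50.
So the traveler owes $1,000 + $352.50 = $1,352.50.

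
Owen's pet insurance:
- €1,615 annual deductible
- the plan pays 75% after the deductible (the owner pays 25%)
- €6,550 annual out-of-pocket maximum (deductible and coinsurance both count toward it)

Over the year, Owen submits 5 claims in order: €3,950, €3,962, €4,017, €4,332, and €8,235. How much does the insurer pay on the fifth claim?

€6,961.50

Bill 1, €3,950: deductible takes €1,615, €2,335 remains; 25% of €2,335 = €583.75. Owner pays €2,198.75; OOP now €2,198.75. Insurer: €3,950 − €2,198.75 = €1,751.25.
Bill 2, €3,962: deductible met; 25% of €3,962 = €990.50. Cost to owner: €990.50. OOP to date €3,189.25. Insurer: €3,962 − €990.50 = €2,971.50.
Bill 3, €4,017: deductible met; 25% of €4,017 = €1,004.25. Cost to owner: €1,004.25. OOP to date €4,193.50. Plan pays €4,017 − €1,004.25 = €3,012.75.
Bill 4, €4,332: 25% coinsurance on €4,332 = €1,083. Cost to owner: €1,083. OOP to date €5,276.50. Insurer: €4,332 − €1,083 = €3,249.
Bill 5, €8,235: deductible already satisfied, so owner's share is 25% × €8,235 = €2,058.75. OOP would hit €7,335.25 > €6,550, so the cap limits the owner to €6,550 − €5,276.50 = €1,273.50. Insurer: €8,235 − €1,273.50 = €6,961.50.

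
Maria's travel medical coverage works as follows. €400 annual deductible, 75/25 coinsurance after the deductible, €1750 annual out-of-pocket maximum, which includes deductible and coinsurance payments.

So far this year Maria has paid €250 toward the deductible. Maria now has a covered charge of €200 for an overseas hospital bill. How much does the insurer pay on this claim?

Deductible still to meet: €400 − €250 = €150.
After the €150 deductible portion, €200 − €150 = €50 is subject to coinsurance.
25% of €50 = €12.50 falls to the traveler.
That puts the traveler's cost at €150 + €12.50 = €162.50 before any cap.
Cumulative spending €250 + €162.50 = €412.50 stays under the €1750 maximum.
The plan picks up €200 − €162.50 = €37.50.

€37.50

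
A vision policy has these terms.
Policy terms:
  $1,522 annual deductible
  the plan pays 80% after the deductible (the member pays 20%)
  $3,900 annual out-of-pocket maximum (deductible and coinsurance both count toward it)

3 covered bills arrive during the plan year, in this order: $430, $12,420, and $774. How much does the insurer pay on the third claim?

#1 ($430): all of it applies to the deductible. Member pays $430; OOP now $430. Plan pays $430 − $430 = $0.
#2 ($12,420): $1,092 finishes the deductible; $11,328 goes to coinsurance; coinsurance $11,328 × 20% = $2,265.60. Member owes $3,357.60 (running OOP $3,787.60). Insurer: $12,420 − $3,357.60 = $9,062.40.
#3 ($774): 20% coinsurance on $774 = $154.80. OOP would hit $3,942.40 > $3,900, so the cap limits the member to $3,900 − $3,787.60 = $112.40. Insurer: $774 − $112.40 = $661.60.

$661.60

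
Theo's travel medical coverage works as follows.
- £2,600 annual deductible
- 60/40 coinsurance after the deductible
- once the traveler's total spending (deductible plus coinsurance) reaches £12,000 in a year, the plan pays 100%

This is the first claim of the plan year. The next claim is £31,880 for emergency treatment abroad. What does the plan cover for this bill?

Deductible not yet touched, so the first £2,600 of the bill goes to the deductible.
After the £2,600 deductible portion, £31,880 − £2,600 = £29,280 is subject to coinsurance.
Traveler's 40% share of £29,280 is £11,712.
So the traveler owes £2,600 + £11,712 = £14,312 before any cap.
That would bring total out-of-pocket to £14,312, past the £12,000 cap. The traveler is capped at £12,000 − £0 = £12,000 on this claim.
The insurer covers the remainder: £31,880 − £12,000 = £19,880.

£19,880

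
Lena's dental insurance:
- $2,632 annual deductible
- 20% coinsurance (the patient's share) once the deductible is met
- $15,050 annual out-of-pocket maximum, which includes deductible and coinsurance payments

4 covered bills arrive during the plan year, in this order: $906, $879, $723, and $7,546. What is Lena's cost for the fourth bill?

Claim 1 — $906: all of it applies to the deductible. Patient owes $906 (running OOP $906).
Claim 2 — $879: entire amount goes to the deductible. Patient pays $879; OOP now $1,785.
Claim 3 — $723: entire amount goes to the deductible. Cost to patient: $723. OOP to date $2,508.
Claim 4 — $7,546: $124 to deductible, leaving $7,422; patient's 20% is $1,484.40. Patient owes $1,608.40 (running OOP $4,116.40).

$1,608.40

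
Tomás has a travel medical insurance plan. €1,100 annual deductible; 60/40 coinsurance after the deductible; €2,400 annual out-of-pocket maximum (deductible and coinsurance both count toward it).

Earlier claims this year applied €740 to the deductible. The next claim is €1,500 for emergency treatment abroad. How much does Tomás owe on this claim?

€816

Deductible still to meet: €1,100 − €740 = €360.
The remaining €1,140 (= €1,500 − €360) moves to coinsurance.
Coinsurance: €1,140 × 40% = €456.
So the traveler owes €360 + €456 = €816 before any cap.
Cumulative spending €740 + €816 = €1,556 stays under the €2,400 maximum.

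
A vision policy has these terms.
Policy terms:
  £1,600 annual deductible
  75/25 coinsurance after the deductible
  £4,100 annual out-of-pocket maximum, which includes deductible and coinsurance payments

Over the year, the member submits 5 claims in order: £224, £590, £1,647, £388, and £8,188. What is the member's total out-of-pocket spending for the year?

£3,959.25

Claim 1 — £224: entire amount goes to the deductible. Cost to member: £224. OOP to date £224.
Claim 2 — £590: entire amount goes to the deductible. Member owes £590 (running OOP £814).
Claim 3 — £1,647: deductible takes £786, £861 remains; member's 25% is £215.25. Member pays £1,001.25; OOP now £1,815.25.
Claim 4 — £388: 25% coinsurance on £388 = £97. Member pays £97; OOP now £1,912.25.
Claim 5 — £8,188: deductible met; 25% of £8,188 = £2,047. Member pays £2,047; OOP now £3,959.25.
Total paid by the member: £224 + £590 + £1,001.25 + £97 + £2,047 = £3,959.25.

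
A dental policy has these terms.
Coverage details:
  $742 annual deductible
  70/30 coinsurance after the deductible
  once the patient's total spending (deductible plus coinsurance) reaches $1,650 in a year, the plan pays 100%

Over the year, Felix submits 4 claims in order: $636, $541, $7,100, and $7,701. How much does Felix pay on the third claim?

Claim 1 — $636: all of it applies to the deductible. Cost to patient: $636. OOP to date $636.
Claim 2 — $541: $106 finishes the deductible; $435 goes to coinsurance; 30% of $435 = $130.50. Patient owes $236.50 (running OOP $872.50).
Claim 3 — $7,100: deductible already satisfied, so patient's share is 30% × $7,100 = $2,130. OOP would hit $3,002.50 > $1,650, so the cap limits the patient to $1,650 − $872.50 = $777.50.

$777.50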